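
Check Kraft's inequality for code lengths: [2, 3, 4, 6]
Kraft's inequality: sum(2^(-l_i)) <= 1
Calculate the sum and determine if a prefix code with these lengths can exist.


Sum = 2^(-2) + 2^(-3) + 2^(-4) + 2^(-6)
    = 0.25 + 0.125 + 0.0625 + 0.015625
    = 29/64 = 0.453125
Since 0.453125 <= 1, Kraft's inequality IS satisfied.
A prefix code with these lengths CAN exist.

Kraft sum = 0.453125. Satisfied.


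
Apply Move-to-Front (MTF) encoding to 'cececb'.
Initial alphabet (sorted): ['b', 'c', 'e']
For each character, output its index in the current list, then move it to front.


MTF encoding:
'c': index 1 in ['b', 'c', 'e'] -> ['c', 'b', 'e']
'e': index 2 in ['c', 'b', 'e'] -> ['e', 'c', 'b']
'c': index 1 in ['e', 'c', 'b'] -> ['c', 'e', 'b']
'e': index 1 in ['c', 'e', 'b'] -> ['e', 'c', 'b']
'c': index 1 in ['e', 'c', 'b'] -> ['c', 'e', 'b']
'b': index 2 in ['c', 'e', 'b'] -> ['b', 'c', 'e']


Output: [1, 2, 1, 1, 1, 2]


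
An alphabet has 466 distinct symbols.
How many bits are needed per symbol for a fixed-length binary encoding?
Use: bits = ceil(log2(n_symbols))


log2(466) = 8.8642
Bracket: 2^8 = 256 < 466 <= 2^9 = 512
So ceil(log2(466)) = 9

bits = ceil(log2(466)) = ceil(8.8642) = 9 bits


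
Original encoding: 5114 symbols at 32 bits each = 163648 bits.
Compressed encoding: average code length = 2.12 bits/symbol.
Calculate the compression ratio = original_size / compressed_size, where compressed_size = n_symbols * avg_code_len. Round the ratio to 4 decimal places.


original_size = n_symbols * orig_bits = 5114 * 32 = 163648 bits
compressed_size = n_symbols * avg_code_len = 5114 * 2.12 = 10841.68 bits
ratio = original_size / compressed_size = 163648 / 10841.68 = 15.0943

Compression ratio = 15.0943


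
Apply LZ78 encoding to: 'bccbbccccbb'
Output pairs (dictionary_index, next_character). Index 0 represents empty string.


LZ78 encoding steps:
Dictionary: {0: ''}
Step 1: w='' (idx 0), next='b' -> output (0, 'b'), add 'b' as idx 1
Step 2: w='' (idx 0), next='c' -> output (0, 'c'), add 'c' as idx 2
Step 3: w='c' (idx 2), next='b' -> output (2, 'b'), add 'cb' as idx 3
Step 4: w='b' (idx 1), next='c' -> output (1, 'c'), add 'bc' as idx 4
Step 5: w='c' (idx 2), next='c' -> output (2, 'c'), add 'cc' as idx 5
Step 6: w='cb' (idx 3), next='b' -> output (3, 'b'), add 'cbb' as idx 6


Encoded: [(0, 'b'), (0, 'c'), (2, 'b'), (1, 'c'), (2, 'c'), (3, 'b')]


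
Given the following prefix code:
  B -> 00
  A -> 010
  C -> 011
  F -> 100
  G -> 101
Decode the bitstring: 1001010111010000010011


Decoding step by step:
Bits 100 -> F
Bits 101 -> G
Bits 011 -> C
Bits 101 -> G
Bits 00 -> B
Bits 00 -> B
Bits 010 -> A
Bits 011 -> C


Decoded message: FGCGBBAC


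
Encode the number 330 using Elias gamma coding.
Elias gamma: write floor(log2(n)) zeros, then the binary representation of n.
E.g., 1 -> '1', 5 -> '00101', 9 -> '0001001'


num_bits = floor(log2(330)) + 1 = 9
leading_zeros = num_bits - 1 = 8
binary(330) = 101001010

Elias gamma(330) = '00000000' + '101001010' = 00000000101001010 (17 bits)


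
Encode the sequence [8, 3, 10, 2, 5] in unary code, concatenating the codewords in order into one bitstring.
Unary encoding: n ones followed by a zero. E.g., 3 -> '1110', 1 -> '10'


Encode each number as n ones followed by a terminating 0:
  8 -> 111111110 (9 bits)
  3 -> 1110 (4 bits)
  10 -> 11111111110 (11 bits)
  2 -> 110 (3 bits)
  5 -> 111110 (6 bits)
Total length = 9 + 4 + 11 + 3 + 6 = 33 bits.

Unary([8, 3, 10, 2, 5]) = 111111110111011111111110110111110 (33 bits)


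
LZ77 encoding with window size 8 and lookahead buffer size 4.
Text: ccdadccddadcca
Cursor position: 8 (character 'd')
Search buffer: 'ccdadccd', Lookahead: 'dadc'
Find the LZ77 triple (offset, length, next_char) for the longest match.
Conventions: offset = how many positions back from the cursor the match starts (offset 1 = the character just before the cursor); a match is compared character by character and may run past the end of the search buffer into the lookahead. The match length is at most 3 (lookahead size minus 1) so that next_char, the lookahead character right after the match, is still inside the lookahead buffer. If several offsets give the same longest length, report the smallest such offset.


Try each offset into the search buffer:
  offset=1 (pos 7, char 'd'): match length 1
  offset=2 (pos 6, char 'c'): match length 0
  offset=3 (pos 5, char 'c'): match length 0
  offset=4 (pos 4, char 'd'): match length 1
  offset=5 (pos 3, char 'a'): match length 0
  offset=6 (pos 2, char 'd'): match length 3
  offset=7 (pos 1, char 'c'): match length 0
  offset=8 (pos 0, char 'c'): match length 0
Longest match has length 3 at offset 6.
next_char = character at position 8 + 3 = 11 -> 'c'

Best match: offset=6, length=3 (matching 'dad' starting at position 2)
LZ77 triple: (6, 3, 'c')


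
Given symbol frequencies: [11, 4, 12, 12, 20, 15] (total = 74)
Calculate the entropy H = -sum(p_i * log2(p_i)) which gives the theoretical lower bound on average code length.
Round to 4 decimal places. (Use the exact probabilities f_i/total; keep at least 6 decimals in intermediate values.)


Per-symbol terms -p_i * log2(p_i) with p_i = f_i/74:
  p = 11/74 = 0.148649: log2(p) = -2.750022, -p*log2(p) = 0.408787
  p = 4/74 = 0.054054: log2(p) = -4.209453, -p*log2(p) = 0.227538
  p = 12/74 = 0.162162: log2(p) = -2.624491, -p*log2(p) = 0.425593
  p = 12/74 = 0.162162: log2(p) = -2.624491, -p*log2(p) = 0.425593
  p = 20/74 = 0.270270: log2(p) = -1.887525, -p*log2(p) = 0.510142
  p = 15/74 = 0.202703: log2(p) = -2.302563, -p*log2(p) = 0.466736
H = 0.408787 + 0.227538 + 0.425593 + 0.425593 + 0.510142 + 0.466736 = 2.464389

H = 2.4644 bits/symbol


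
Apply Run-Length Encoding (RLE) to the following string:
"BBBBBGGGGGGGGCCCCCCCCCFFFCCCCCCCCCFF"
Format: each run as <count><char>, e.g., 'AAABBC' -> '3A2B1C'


Scanning runs left to right:
  i=0: run of 'B' x 5 -> '5B'
  i=5: run of 'G' x 8 -> '8G'
  i=13: run of 'C' x 9 -> '9C'
  i=22: run of 'F' x 3 -> '3F'
  i=25: run of 'C' x 9 -> '9C'
  i=34: run of 'F' x 2 -> '2F'

RLE = 5B8G9C3F9C2F


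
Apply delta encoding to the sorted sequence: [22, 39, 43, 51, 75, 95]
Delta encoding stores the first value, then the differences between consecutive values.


First value: 22
Deltas:
  39 - 22 = 17
  43 - 39 = 4
  51 - 43 = 8
  75 - 51 = 24
  95 - 75 = 20


Delta encoded: [22, 17, 4, 8, 24, 20]


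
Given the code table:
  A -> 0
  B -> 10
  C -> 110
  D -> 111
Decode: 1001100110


Decoding:
10 -> B
0 -> A
110 -> C
0 -> A
110 -> C


Result: BACAC


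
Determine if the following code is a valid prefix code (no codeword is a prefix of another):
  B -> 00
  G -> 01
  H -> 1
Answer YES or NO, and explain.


Checking each pair (does one codeword prefix another?):
  B='00' vs G='01': no prefix
  B='00' vs H='1': no prefix
  G='01' vs B='00': no prefix
  G='01' vs H='1': no prefix
  H='1' vs B='00': no prefix
  H='1' vs G='01': no prefix
No violation found over all pairs.

YES -- this is a valid prefix code. No codeword is a prefix of any other codeword.


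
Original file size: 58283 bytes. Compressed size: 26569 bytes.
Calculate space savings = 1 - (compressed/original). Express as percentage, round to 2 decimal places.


ratio = compressed/original = 26569/58283 = 0.455862
savings = 1 - ratio = 1 - 0.455862 = 0.544138
as a percentage: 0.544138 * 100 = 54.41%

Space savings = 1 - 26569/58283 = 54.41%


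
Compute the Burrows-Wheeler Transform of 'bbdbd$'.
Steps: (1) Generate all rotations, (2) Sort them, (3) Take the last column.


Rotations (sorted):
  0: $bbdbd -> last char: d
  1: bbdbd$ -> last char: $
  2: bd$bbd -> last char: d
  3: bdbd$b -> last char: b
  4: d$bbdb -> last char: b
  5: dbd$bb -> last char: b


BWT = d$dbbb


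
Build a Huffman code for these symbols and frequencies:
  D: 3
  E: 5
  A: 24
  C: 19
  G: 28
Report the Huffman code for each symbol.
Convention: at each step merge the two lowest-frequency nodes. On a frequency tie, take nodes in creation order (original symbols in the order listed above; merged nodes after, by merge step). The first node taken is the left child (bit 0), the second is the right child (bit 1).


Huffman tree construction:
Step 1: Merge D(3) + E(5) = 8
Step 2: Merge (D+E)(8) + C(19) = 27
Step 3: Merge A(24) + ((D+E)+C)(27) = 51
Step 4: Merge G(28) + (A+((D+E)+C))(51) = 79
Read each symbol's code off the tree from the root (left child = 0, right child = 1).

Codes:
  D: 1100 (length 4)
  E: 1101 (length 4)
  A: 10 (length 2)
  C: 111 (length 3)
  G: 0 (length 1)
Average code length: 165/79 = 2.0886 bits/symbol


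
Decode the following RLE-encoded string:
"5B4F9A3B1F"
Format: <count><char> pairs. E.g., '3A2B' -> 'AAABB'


Expanding each <count><char> pair:
  5B -> 'BBBBB'
  4F -> 'FFFF'
  9A -> 'AAAAAAAAA'
  3B -> 'BBB'
  1F -> 'F'

Decoded = BBBBBFFFFAAAAAAAAABBBF


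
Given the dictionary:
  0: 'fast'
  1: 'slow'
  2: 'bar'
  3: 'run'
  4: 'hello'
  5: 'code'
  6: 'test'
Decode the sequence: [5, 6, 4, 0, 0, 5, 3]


Look up each index in the dictionary:
  5 -> 'code'
  6 -> 'test'
  4 -> 'hello'
  0 -> 'fast'
  0 -> 'fast'
  5 -> 'code'
  3 -> 'run'

Decoded: "code test hello fast fast code run"


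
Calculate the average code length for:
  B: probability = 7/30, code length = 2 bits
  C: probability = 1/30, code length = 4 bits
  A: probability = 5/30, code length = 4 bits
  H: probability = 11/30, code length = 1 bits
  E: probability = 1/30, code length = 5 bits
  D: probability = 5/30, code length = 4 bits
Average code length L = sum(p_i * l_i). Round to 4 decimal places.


Weighted contributions p_i * l_i:
  B: (7/30) * 2 = 14/30
  C: (1/30) * 4 = 4/30
  A: (5/30) * 4 = 20/30
  H: (11/30) * 1 = 11/30
  E: (1/30) * 5 = 5/30
  D: (5/30) * 4 = 20/30
Sum = (14 + 4 + 20 + 11 + 5 + 20)/30 = 74/30

L = 74/30 = 2.4667 bits/symbol


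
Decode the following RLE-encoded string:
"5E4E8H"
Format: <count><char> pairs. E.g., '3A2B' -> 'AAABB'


Expanding each <count><char> pair:
  5E -> 'EEEEE'
  4E -> 'EEEE'
  8H -> 'HHHHHHHH'

Decoded = EEEEEEEEEHHHHHHHH


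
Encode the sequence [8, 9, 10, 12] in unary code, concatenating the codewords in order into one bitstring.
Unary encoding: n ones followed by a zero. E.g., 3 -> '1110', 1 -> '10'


Encode each number as n ones followed by a terminating 0:
  8 -> 111111110 (9 bits)
  9 -> 1111111110 (10 bits)
  10 -> 11111111110 (11 bits)
  12 -> 1111111111110 (13 bits)
Total length = 9 + 10 + 11 + 13 = 43 bits.

Unary([8, 9, 10, 12]) = 1111111101111111110111111111101111111111110 (43 bits)


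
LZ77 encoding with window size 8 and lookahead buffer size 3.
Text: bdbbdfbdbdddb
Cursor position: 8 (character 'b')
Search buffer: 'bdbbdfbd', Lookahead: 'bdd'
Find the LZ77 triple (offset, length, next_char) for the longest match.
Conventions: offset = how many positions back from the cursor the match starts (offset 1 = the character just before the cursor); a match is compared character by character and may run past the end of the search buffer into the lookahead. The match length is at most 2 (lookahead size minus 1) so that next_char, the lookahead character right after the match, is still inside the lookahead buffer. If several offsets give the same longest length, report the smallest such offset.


Try each offset into the search buffer:
  offset=1 (pos 7, char 'd'): match length 0
  offset=2 (pos 6, char 'b'): match length 2
  offset=3 (pos 5, char 'f'): match length 0
  offset=4 (pos 4, char 'd'): match length 0
  offset=5 (pos 3, char 'b'): match length 2
  offset=6 (pos 2, char 'b'): match length 1
  offset=7 (pos 1, char 'd'): match length 0
  offset=8 (pos 0, char 'b'): match length 2
Longest match has length 2, found at offsets 2, 5, 8; take the smallest, offset 2.
next_char = character at position 8 + 2 = 10 -> 'd'

Best match: offset=2, length=2 (matching 'bd' starting at position 6)
LZ77 triple: (2, 2, 'd')


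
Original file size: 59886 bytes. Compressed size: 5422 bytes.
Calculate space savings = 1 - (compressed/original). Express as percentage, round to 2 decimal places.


ratio = compressed/original = 5422/59886 = 0.090539
savings = 1 - ratio = 1 - 0.090539 = 0.909461
as a percentage: 0.909461 * 100 = 90.95%

Space savings = 1 - 5422/59886 = 90.95%


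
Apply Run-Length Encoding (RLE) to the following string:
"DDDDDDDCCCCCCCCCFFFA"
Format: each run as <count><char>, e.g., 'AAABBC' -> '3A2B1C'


Scanning runs left to right:
  i=0: run of 'D' x 7 -> '7D'
  i=7: run of 'C' x 9 -> '9C'
  i=16: run of 'F' x 3 -> '3F'
  i=19: run of 'A' x 1 -> '1A'

RLE = 7D9C3F1A


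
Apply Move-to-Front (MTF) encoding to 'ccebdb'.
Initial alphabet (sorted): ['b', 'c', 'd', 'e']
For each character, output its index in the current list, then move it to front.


MTF encoding:
'c': index 1 in ['b', 'c', 'd', 'e'] -> ['c', 'b', 'd', 'e']
'c': index 0 in ['c', 'b', 'd', 'e'] -> ['c', 'b', 'd', 'e']
'e': index 3 in ['c', 'b', 'd', 'e'] -> ['e', 'c', 'b', 'd']
'b': index 2 in ['e', 'c', 'b', 'd'] -> ['b', 'e', 'c', 'd']
'd': index 3 in ['b', 'e', 'c', 'd'] -> ['d', 'b', 'e', 'c']
'b': index 1 in ['d', 'b', 'e', 'c'] -> ['b', 'd', 'e', 'c']


Output: [1, 0, 3, 2, 3, 1]


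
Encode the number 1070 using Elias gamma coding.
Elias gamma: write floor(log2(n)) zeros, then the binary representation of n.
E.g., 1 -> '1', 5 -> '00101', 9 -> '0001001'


num_bits = floor(log2(1070)) + 1 = 11
leading_zeros = num_bits - 1 = 10
binary(1070) = 10000101110

Elias gamma(1070) = '0000000000' + '10000101110' = 000000000010000101110 (21 bits)


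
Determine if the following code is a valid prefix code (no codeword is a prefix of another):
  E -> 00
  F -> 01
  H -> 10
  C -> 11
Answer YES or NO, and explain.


Checking each pair (does one codeword prefix another?):
  E='00' vs F='01': no prefix
  E='00' vs H='10': no prefix
  E='00' vs C='11': no prefix
  F='01' vs E='00': no prefix
  F='01' vs H='10': no prefix
  F='01' vs C='11': no prefix
  H='10' vs E='00': no prefix
  H='10' vs F='01': no prefix
  H='10' vs C='11': no prefix
  C='11' vs E='00': no prefix
  C='11' vs F='01': no prefix
  C='11' vs H='10': no prefix
No violation found over all pairs.

YES -- this is a valid prefix code. No codeword is a prefix of any other codeword.


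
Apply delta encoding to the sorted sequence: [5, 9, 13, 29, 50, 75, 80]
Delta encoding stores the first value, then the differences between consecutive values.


First value: 5
Deltas:
  9 - 5 = 4
  13 - 9 = 4
  29 - 13 = 16
  50 - 29 = 21
  75 - 50 = 25
  80 - 75 = 5


Delta encoded: [5, 4, 4, 16, 21, 25, 5]


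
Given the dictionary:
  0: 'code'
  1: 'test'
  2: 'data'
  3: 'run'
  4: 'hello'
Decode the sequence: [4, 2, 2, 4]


Look up each index in the dictionary:
  4 -> 'hello'
  2 -> 'data'
  2 -> 'data'
  4 -> 'hello'

Decoded: "hello data data hello"


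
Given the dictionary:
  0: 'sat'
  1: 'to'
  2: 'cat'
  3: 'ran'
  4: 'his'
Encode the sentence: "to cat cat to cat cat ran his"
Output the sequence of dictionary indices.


Look up each word in the dictionary:
  'to' -> 1
  'cat' -> 2
  'cat' -> 2
  'to' -> 1
  'cat' -> 2
  'cat' -> 2
  'ran' -> 3
  'his' -> 4

Encoded: [1, 2, 2, 1, 2, 2, 3, 4]


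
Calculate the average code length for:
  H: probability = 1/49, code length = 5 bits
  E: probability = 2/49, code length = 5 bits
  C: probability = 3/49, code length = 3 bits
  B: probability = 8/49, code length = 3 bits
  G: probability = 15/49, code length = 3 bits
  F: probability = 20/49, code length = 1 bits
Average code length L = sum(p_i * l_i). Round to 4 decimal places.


Weighted contributions p_i * l_i:
  H: (1/49) * 5 = 5/49
  E: (2/49) * 5 = 10/49
  C: (3/49) * 3 = 9/49
  B: (8/49) * 3 = 24/49
  G: (15/49) * 3 = 45/49
  F: (20/49) * 1 = 20/49
Sum = (5 + 10 + 9 + 24 + 45 + 20)/49 = 113/49

L = 113/49 = 2.3061 bits/symbol


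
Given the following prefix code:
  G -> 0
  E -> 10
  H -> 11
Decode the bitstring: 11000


Decoding step by step:
Bits 11 -> H
Bits 0 -> G
Bits 0 -> G
Bits 0 -> G


Decoded message: HGGG


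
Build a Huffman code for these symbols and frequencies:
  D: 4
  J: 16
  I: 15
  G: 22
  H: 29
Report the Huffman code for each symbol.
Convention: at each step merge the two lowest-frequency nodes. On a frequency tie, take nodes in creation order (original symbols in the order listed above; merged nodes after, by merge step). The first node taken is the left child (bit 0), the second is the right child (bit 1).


Huffman tree construction:
Step 1: Merge D(4) + I(15) = 19
Step 2: Merge J(16) + (D+I)(19) = 35
Step 3: Merge G(22) + H(29) = 51
Step 4: Merge (J+(D+I))(35) + (G+H)(51) = 86
Read each symbol's code off the tree from the root (left child = 0, right child = 1).

Codes:
  D: 010 (length 3)
  J: 00 (length 2)
  I: 011 (length 3)
  G: 10 (length 2)
  H: 11 (length 2)
Average code length: 191/86 = 2.2209 bits/symbol


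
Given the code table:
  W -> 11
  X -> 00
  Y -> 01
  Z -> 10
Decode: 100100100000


Decoding:
10 -> Z
01 -> Y
00 -> X
10 -> Z
00 -> X
00 -> X


Result: ZYXZXX


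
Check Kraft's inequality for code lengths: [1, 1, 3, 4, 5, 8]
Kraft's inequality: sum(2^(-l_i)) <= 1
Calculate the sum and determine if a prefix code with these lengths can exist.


Sum = 2^(-1) + 2^(-1) + 2^(-3) + 2^(-4) + 2^(-5) + 2^(-8)
    = 0.5 + 0.5 + 0.125 + 0.0625 + 0.03125 + 0.00390625
    = 313/256 = 1.22265625
Since 1.22265625 > 1, Kraft's inequality is NOT satisfied.
A prefix code with these lengths CANNOT exist.

Kraft sum = 1.22265625. Not satisfied.


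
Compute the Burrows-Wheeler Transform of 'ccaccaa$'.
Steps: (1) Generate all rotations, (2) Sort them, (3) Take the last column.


Rotations (sorted):
  0: $ccaccaa -> last char: a
  1: a$ccacca -> last char: a
  2: aa$ccacc -> last char: c
  3: accaa$cc -> last char: c
  4: caa$ccac -> last char: c
  5: caccaa$c -> last char: c
  6: ccaa$cca -> last char: a
  7: ccaccaa$ -> last char: $


BWT = aacccca$


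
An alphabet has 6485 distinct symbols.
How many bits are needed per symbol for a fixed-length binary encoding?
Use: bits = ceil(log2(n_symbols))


log2(6485) = 12.6629
Bracket: 2^12 = 4096 < 6485 <= 2^13 = 8192
So ceil(log2(6485)) = 13

bits = ceil(log2(6485)) = ceil(12.6629) = 13 bits


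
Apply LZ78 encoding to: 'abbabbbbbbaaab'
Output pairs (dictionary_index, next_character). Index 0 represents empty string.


LZ78 encoding steps:
Dictionary: {0: ''}
Step 1: w='' (idx 0), next='a' -> output (0, 'a'), add 'a' as idx 1
Step 2: w='' (idx 0), next='b' -> output (0, 'b'), add 'b' as idx 2
Step 3: w='b' (idx 2), next='a' -> output (2, 'a'), add 'ba' as idx 3
Step 4: w='b' (idx 2), next='b' -> output (2, 'b'), add 'bb' as idx 4
Step 5: w='bb' (idx 4), next='b' -> output (4, 'b'), add 'bbb' as idx 5
Step 6: w='ba' (idx 3), next='a' -> output (3, 'a'), add 'baa' as idx 6
Step 7: w='a' (idx 1), next='b' -> output (1, 'b'), add 'ab' as idx 7


Encoded: [(0, 'a'), (0, 'b'), (2, 'a'), (2, 'b'), (4, 'b'), (3, 'a'), (1, 'b')]


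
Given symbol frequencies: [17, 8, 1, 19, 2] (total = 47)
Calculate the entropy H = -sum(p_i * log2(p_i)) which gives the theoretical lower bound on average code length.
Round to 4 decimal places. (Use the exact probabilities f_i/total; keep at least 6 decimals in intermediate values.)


Per-symbol terms -p_i * log2(p_i) with p_i = f_i/47:
  p = 17/47 = 0.361702: log2(p) = -1.467126, -p*log2(p) = 0.530663
  p = 8/47 = 0.170213: log2(p) = -2.554589, -p*log2(p) = 0.434824
  p = 1/47 = 0.021277: log2(p) = -5.554589, -p*log2(p) = 0.118183
  p = 19/47 = 0.404255: log2(p) = -1.306661, -p*log2(p) = 0.528225
  p = 2/47 = 0.042553: log2(p) = -4.554589, -p*log2(p) = 0.193812
H = 0.530663 + 0.434824 + 0.118183 + 0.528225 + 0.193812 = 1.805707

H = 1.8057 bits/symbol


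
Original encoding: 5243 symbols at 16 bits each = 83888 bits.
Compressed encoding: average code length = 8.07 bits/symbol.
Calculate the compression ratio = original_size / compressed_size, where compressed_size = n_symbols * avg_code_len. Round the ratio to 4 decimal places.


original_size = n_symbols * orig_bits = 5243 * 16 = 83888 bits
compressed_size = n_symbols * avg_code_len = 5243 * 8.07 = 42311.01 bits
ratio = original_size / compressed_size = 83888 / 42311.01 = 1.9827

Compression ratio = 1.9827


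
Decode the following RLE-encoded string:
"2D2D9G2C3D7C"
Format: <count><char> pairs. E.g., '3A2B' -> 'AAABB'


Expanding each <count><char> pair:
  2D -> 'DD'
  2D -> 'DD'
  9G -> 'GGGGGGGGG'
  2C -> 'CC'
  3D -> 'DDD'
  7C -> 'CCCCCCC'

Decoded = DDDDGGGGGGGGGCCDDDCCCCCCC


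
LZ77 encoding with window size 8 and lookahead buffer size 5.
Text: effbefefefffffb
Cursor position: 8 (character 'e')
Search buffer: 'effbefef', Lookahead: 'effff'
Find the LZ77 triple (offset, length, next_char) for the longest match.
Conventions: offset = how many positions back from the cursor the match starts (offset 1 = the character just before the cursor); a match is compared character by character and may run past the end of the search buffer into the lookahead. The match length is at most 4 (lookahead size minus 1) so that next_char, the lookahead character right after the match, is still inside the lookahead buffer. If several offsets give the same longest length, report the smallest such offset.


Try each offset into the search buffer:
  offset=1 (pos 7, char 'f'): match length 0
  offset=2 (pos 6, char 'e'): match length 2
  offset=3 (pos 5, char 'f'): match length 0
  offset=4 (pos 4, char 'e'): match length 2
  offset=5 (pos 3, char 'b'): match length 0
  offset=6 (pos 2, char 'f'): match length 0
  offset=7 (pos 1, char 'f'): match length 0
  offset=8 (pos 0, char 'e'): match length 3
Longest match has length 3 at offset 8.
next_char = character at position 8 + 3 = 11 -> 'f'

Best match: offset=8, length=3 (matching 'eff' starting at position 0)
LZ77 triple: (8, 3, 'f')


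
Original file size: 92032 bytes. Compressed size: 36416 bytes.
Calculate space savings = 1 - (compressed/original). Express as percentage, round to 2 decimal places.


ratio = compressed/original = 36416/92032 = 0.395688
savings = 1 - ratio = 1 - 0.395688 = 0.604312
as a percentage: 0.604312 * 100 = 60.43%

Space savings = 1 - 36416/92032 = 60.43%


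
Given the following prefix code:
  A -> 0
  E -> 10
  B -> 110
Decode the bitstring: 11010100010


Decoding step by step:
Bits 110 -> B
Bits 10 -> E
Bits 10 -> E
Bits 0 -> A
Bits 0 -> A
Bits 10 -> E


Decoded message: BEEAAE


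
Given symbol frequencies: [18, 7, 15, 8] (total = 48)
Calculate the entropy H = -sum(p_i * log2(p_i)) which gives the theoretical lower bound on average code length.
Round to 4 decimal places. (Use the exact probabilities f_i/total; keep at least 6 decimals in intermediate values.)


Per-symbol terms -p_i * log2(p_i) with p_i = f_i/48:
  p = 18/48 = 0.375000: log2(p) = -1.415037, -p*log2(p) = 0.530639
  p = 7/48 = 0.145833: log2(p) = -2.777608, -p*log2(p) = 0.405068
  p = 15/48 = 0.312500: log2(p) = -1.678072, -p*log2(p) = 0.524397
  p = 8/48 = 0.166667: log2(p) = -2.584963, -p*log2(p) = 0.430827
H = 0.530639 + 0.405068 + 0.524397 + 0.430827 = 1.890931

H = 1.8909 bits/symbol


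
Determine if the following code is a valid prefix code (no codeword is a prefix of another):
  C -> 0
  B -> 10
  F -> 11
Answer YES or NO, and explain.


Checking each pair (does one codeword prefix another?):
  C='0' vs B='10': no prefix
  C='0' vs F='11': no prefix
  B='10' vs C='0': no prefix
  B='10' vs F='11': no prefix
  F='11' vs C='0': no prefix
  F='11' vs B='10': no prefix
No violation found over all pairs.

YES -- this is a valid prefix code. No codeword is a prefix of any other codeword.


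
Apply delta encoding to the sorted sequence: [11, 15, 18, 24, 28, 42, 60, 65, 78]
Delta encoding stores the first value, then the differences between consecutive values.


First value: 11
Deltas:
  15 - 11 = 4
  18 - 15 = 3
  24 - 18 = 6
  28 - 24 = 4
  42 - 28 = 14
  60 - 42 = 18
  65 - 60 = 5
  78 - 65 = 13


Delta encoded: [11, 4, 3, 6, 4, 14, 18, 5, 13]


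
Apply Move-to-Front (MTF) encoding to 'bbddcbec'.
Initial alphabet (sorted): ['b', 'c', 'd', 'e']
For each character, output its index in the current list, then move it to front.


MTF encoding:
'b': index 0 in ['b', 'c', 'd', 'e'] -> ['b', 'c', 'd', 'e']
'b': index 0 in ['b', 'c', 'd', 'e'] -> ['b', 'c', 'd', 'e']
'd': index 2 in ['b', 'c', 'd', 'e'] -> ['d', 'b', 'c', 'e']
'd': index 0 in ['d', 'b', 'c', 'e'] -> ['d', 'b', 'c', 'e']
'c': index 2 in ['d', 'b', 'c', 'e'] -> ['c', 'd', 'b', 'e']
'b': index 2 in ['c', 'd', 'b', 'e'] -> ['b', 'c', 'd', 'e']
'e': index 3 in ['b', 'c', 'd', 'e'] -> ['e', 'b', 'c', 'd']
'c': index 2 in ['e', 'b', 'c', 'd'] -> ['c', 'e', 'b', 'd']


Output: [0, 0, 2, 0, 2, 2, 3, 2]


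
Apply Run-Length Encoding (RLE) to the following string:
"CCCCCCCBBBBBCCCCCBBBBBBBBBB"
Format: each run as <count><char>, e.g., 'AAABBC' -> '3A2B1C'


Scanning runs left to right:
  i=0: run of 'C' x 7 -> '7C'
  i=7: run of 'B' x 5 -> '5B'
  i=12: run of 'C' x 5 -> '5C'
  i=17: run of 'B' x 10 -> '10B'

RLE = 7C5B5C10B


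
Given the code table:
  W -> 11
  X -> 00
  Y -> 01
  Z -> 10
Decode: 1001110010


Decoding:
10 -> Z
01 -> Y
11 -> W
00 -> X
10 -> Z


Result: ZYWXZ


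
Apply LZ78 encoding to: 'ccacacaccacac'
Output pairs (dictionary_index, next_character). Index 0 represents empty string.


LZ78 encoding steps:
Dictionary: {0: ''}
Step 1: w='' (idx 0), next='c' -> output (0, 'c'), add 'c' as idx 1
Step 2: w='c' (idx 1), next='a' -> output (1, 'a'), add 'ca' as idx 2
Step 3: w='ca' (idx 2), next='c' -> output (2, 'c'), add 'cac' as idx 3
Step 4: w='' (idx 0), next='a' -> output (0, 'a'), add 'a' as idx 4
Step 5: w='c' (idx 1), next='c' -> output (1, 'c'), add 'cc' as idx 5
Step 6: w='a' (idx 4), next='c' -> output (4, 'c'), add 'ac' as idx 6
Step 7: w='ac' (idx 6), end of input -> output (6, '')


Encoded: [(0, 'c'), (1, 'a'), (2, 'c'), (0, 'a'), (1, 'c'), (4, 'c'), (6, '')]


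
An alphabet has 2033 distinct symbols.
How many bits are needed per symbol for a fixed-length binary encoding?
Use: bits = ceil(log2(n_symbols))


log2(2033) = 10.9894
Bracket: 2^10 = 1024 < 2033 <= 2^11 = 2048
So ceil(log2(2033)) = 11

bits = ceil(log2(2033)) = ceil(10.9894) = 11 bits


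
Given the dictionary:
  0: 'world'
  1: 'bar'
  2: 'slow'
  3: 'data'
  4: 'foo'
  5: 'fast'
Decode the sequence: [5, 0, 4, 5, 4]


Look up each index in the dictionary:
  5 -> 'fast'
  0 -> 'world'
  4 -> 'foo'
  5 -> 'fast'
  4 -> 'foo'

Decoded: "fast world foo fast foo"


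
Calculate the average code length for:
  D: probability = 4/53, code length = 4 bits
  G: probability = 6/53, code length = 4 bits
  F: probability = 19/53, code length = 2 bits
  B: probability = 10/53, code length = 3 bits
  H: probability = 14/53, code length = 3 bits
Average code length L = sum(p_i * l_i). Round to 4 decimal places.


Weighted contributions p_i * l_i:
  D: (4/53) * 4 = 16/53
  G: (6/53) * 4 = 24/53
  F: (19/53) * 2 = 38/53
  B: (10/53) * 3 = 30/53
  H: (14/53) * 3 = 42/53
Sum = (16 + 24 + 38 + 30 + 42)/53 = 150/53

L = 150/53 = 2.8302 bits/symbol


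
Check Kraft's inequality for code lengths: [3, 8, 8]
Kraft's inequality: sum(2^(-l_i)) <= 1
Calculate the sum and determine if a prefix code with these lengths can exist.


Sum = 2^(-3) + 2^(-8) + 2^(-8)
    = 0.125 + 0.00390625 + 0.00390625
    = 34/256 = 0.1328125
Since 0.1328125 <= 1, Kraft's inequality IS satisfied.
A prefix code with these lengths CAN exist.

Kraft sum = 0.1328125. Satisfied.


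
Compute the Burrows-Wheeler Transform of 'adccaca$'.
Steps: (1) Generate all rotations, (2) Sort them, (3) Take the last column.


Rotations (sorted):
  0: $adccaca -> last char: a
  1: a$adccac -> last char: c
  2: aca$adcc -> last char: c
  3: adccaca$ -> last char: $
  4: ca$adcca -> last char: a
  5: caca$adc -> last char: c
  6: ccaca$ad -> last char: d
  7: dccaca$a -> last char: a


BWT = acc$acda


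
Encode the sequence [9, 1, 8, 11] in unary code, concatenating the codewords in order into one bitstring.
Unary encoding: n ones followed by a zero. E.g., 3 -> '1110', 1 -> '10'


Encode each number as n ones followed by a terminating 0:
  9 -> 1111111110 (10 bits)
  1 -> 10 (2 bits)
  8 -> 111111110 (9 bits)
  11 -> 111111111110 (12 bits)
Total length = 10 + 2 + 9 + 12 = 33 bits.

Unary([9, 1, 8, 11]) = 111111111010111111110111111111110 (33 bits)


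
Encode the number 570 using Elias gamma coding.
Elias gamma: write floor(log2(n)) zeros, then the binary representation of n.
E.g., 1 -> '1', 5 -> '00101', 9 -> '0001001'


num_bits = floor(log2(570)) + 1 = 10
leading_zeros = num_bits - 1 = 9
binary(570) = 1000111010

Elias gamma(570) = '000000000' + '1000111010' = 0000000001000111010 (19 bits)


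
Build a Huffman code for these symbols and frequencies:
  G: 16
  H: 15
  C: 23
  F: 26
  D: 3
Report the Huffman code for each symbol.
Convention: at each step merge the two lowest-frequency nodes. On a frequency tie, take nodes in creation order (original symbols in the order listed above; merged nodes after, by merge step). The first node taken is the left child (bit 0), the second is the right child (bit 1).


Huffman tree construction:
Step 1: Merge D(3) + H(15) = 18
Step 2: Merge G(16) + (D+H)(18) = 34
Step 3: Merge C(23) + F(26) = 49
Step 4: Merge (G+(D+H))(34) + (C+F)(49) = 83
Read each symbol's code off the tree from the root (left child = 0, right child = 1).

Codes:
  G: 00 (length 2)
  H: 011 (length 3)
  C: 10 (length 2)
  F: 11 (length 2)
  D: 010 (length 3)
Average code length: 184/83 = 2.2169 bits/symbol


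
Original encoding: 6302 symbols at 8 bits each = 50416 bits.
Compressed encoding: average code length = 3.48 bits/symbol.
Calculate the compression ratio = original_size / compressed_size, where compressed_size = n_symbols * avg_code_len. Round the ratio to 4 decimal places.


original_size = n_symbols * orig_bits = 6302 * 8 = 50416 bits
compressed_size = n_symbols * avg_code_len = 6302 * 3.48 = 21930.96 bits
ratio = original_size / compressed_size = 50416 / 21930.96 = 2.2989

Compression ratio = 2.2989


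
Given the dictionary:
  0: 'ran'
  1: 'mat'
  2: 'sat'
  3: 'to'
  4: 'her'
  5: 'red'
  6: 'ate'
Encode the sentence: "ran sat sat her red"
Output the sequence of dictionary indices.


Look up each word in the dictionary:
  'ran' -> 0
  'sat' -> 2
  'sat' -> 2
  'her' -> 4
  'red' -> 5

Encoded: [0, 2, 2, 4, 5]


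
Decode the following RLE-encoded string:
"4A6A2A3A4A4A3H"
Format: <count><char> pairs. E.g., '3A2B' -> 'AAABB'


Expanding each <count><char> pair:
  4A -> 'AAAA'
  6A -> 'AAAAAA'
  2A -> 'AA'
  3A -> 'AAA'
  4A -> 'AAAA'
  4A -> 'AAAA'
  3H -> 'HHH'

Decoded = AAAAAAAAAAAAAAAAAAAAAAAHHH


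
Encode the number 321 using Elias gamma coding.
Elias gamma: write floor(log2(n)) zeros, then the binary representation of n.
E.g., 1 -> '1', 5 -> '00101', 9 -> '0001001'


num_bits = floor(log2(321)) + 1 = 9
leading_zeros = num_bits - 1 = 8
binary(321) = 101000001

Elias gamma(321) = '00000000' + '101000001' = 00000000101000001 (17 bits)


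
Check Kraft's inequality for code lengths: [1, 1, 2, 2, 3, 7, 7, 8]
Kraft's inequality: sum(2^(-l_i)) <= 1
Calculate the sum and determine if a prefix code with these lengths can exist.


Sum = 2^(-1) + 2^(-1) + 2^(-2) + 2^(-2) + 2^(-3) + 2^(-7) + 2^(-7) + 2^(-8)
    = 0.5 + 0.5 + 0.25 + 0.25 + 0.125 + 0.0078125 + 0.0078125 + 0.00390625
    = 421/256 = 1.64453125
Since 1.64453125 > 1, Kraft's inequality is NOT satisfied.
A prefix code with these lengths CANNOT exist.

Kraft sum = 1.64453125. Not satisfied.


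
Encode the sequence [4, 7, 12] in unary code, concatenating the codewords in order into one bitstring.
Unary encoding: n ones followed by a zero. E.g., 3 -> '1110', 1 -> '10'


Encode each number as n ones followed by a terminating 0:
  4 -> 11110 (5 bits)
  7 -> 11111110 (8 bits)
  12 -> 1111111111110 (13 bits)
Total length = 5 + 8 + 13 = 26 bits.

Unary([4, 7, 12]) = 11110111111101111111111110 (26 bits)


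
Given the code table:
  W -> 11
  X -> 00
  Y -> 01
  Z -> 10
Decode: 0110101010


Decoding:
01 -> Y
10 -> Z
10 -> Z
10 -> Z
10 -> Z


Result: YZZZZ


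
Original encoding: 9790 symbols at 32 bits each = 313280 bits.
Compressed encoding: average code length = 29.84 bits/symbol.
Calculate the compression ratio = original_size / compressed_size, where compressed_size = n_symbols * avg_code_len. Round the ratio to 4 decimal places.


original_size = n_symbols * orig_bits = 9790 * 32 = 313280 bits
compressed_size = n_symbols * avg_code_len = 9790 * 29.84 = 292133.6 bits
ratio = original_size / compressed_size = 313280 / 292133.6 = 1.0724

Compression ratio = 1.0724


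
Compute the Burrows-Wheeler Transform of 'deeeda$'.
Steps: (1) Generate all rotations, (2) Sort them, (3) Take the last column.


Rotations (sorted):
  0: $deeeda -> last char: a
  1: a$deeed -> last char: d
  2: da$deee -> last char: e
  3: deeeda$ -> last char: $
  4: eda$dee -> last char: e
  5: eeda$de -> last char: e
  6: eeeda$d -> last char: d


BWT = ade$eed


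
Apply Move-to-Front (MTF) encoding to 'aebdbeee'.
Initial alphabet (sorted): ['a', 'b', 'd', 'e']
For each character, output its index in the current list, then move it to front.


MTF encoding:
'a': index 0 in ['a', 'b', 'd', 'e'] -> ['a', 'b', 'd', 'e']
'e': index 3 in ['a', 'b', 'd', 'e'] -> ['e', 'a', 'b', 'd']
'b': index 2 in ['e', 'a', 'b', 'd'] -> ['b', 'e', 'a', 'd']
'd': index 3 in ['b', 'e', 'a', 'd'] -> ['d', 'b', 'e', 'a']
'b': index 1 in ['d', 'b', 'e', 'a'] -> ['b', 'd', 'e', 'a']
'e': index 2 in ['b', 'd', 'e', 'a'] -> ['e', 'b', 'd', 'a']
'e': index 0 in ['e', 'b', 'd', 'a'] -> ['e', 'b', 'd', 'a']
'e': index 0 in ['e', 'b', 'd', 'a'] -> ['e', 'b', 'd', 'a']


Output: [0, 3, 2, 3, 1, 2, 0, 0]


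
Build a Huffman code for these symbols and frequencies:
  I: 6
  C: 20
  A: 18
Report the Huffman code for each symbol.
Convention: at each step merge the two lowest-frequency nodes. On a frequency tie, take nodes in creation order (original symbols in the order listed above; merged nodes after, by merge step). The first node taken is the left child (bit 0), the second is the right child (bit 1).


Huffman tree construction:
Step 1: Merge I(6) + A(18) = 24
Step 2: Merge C(20) + (I+A)(24) = 44
Read each symbol's code off the tree from the root (left child = 0, right child = 1).

Codes:
  I: 10 (length 2)
  C: 0 (length 1)
  A: 11 (length 2)
Average code length: 68/44 = 1.5455 bits/symbol


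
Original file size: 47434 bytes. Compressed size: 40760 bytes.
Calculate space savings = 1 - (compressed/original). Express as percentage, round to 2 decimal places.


ratio = compressed/original = 40760/47434 = 0.859299
savings = 1 - ratio = 1 - 0.859299 = 0.140701
as a percentage: 0.140701 * 100 = 14.07%

Space savings = 1 - 40760/47434 = 14.07%


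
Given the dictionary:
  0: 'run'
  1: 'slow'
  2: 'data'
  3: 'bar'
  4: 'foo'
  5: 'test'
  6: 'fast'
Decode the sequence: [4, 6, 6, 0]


Look up each index in the dictionary:
  4 -> 'foo'
  6 -> 'fast'
  6 -> 'fast'
  0 -> 'run'

Decoded: "foo fast fast run"


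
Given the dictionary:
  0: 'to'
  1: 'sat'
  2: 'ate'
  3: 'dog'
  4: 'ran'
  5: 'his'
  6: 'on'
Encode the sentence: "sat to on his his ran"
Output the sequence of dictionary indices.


Look up each word in the dictionary:
  'sat' -> 1
  'to' -> 0
  'on' -> 6
  'his' -> 5
  'his' -> 5
  'ran' -> 4

Encoded: [1, 0, 6, 5, 5, 4]


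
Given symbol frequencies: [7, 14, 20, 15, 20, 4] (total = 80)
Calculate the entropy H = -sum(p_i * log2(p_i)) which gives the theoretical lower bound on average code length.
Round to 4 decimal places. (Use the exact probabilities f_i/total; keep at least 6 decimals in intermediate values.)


Per-symbol terms -p_i * log2(p_i) with p_i = f_i/80:
  p = 7/80 = 0.087500: log2(p) = -3.514573, -p*log2(p) = 0.307525
  p = 14/80 = 0.175000: log2(p) = -2.514573, -p*log2(p) = 0.440050
  p = 20/80 = 0.250000: log2(p) = -2.000000, -p*log2(p) = 0.500000
  p = 15/80 = 0.187500: log2(p) = -2.415037, -p*log2(p) = 0.452820
  p = 20/80 = 0.250000: log2(p) = -2.000000, -p*log2(p) = 0.500000
  p = 4/80 = 0.050000: log2(p) = -4.321928, -p*log2(p) = 0.216096
H = 0.307525 + 0.440050 + 0.500000 + 0.452820 + 0.500000 + 0.216096 = 2.416491

H = 2.4165 bits/symbol


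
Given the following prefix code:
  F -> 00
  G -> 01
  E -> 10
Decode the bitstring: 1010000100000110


Decoding step by step:
Bits 10 -> E
Bits 10 -> E
Bits 00 -> F
Bits 01 -> G
Bits 00 -> F
Bits 00 -> F
Bits 01 -> G
Bits 10 -> E


Decoded message: EEFGFFGE


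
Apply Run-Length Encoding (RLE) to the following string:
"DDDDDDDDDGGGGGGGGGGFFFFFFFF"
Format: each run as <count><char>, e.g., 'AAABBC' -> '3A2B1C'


Scanning runs left to right:
  i=0: run of 'D' x 9 -> '9D'
  i=9: run of 'G' x 10 -> '10G'
  i=19: run of 'F' x 8 -> '8F'

RLE = 9D10G8F


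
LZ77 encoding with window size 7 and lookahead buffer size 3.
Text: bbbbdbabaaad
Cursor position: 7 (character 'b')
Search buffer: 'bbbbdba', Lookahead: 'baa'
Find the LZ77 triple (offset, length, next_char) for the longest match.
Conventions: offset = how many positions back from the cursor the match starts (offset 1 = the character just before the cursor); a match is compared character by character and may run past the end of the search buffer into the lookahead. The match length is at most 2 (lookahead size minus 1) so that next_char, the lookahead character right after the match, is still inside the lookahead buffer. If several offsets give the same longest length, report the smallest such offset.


Try each offset into the search buffer:
  offset=1 (pos 6, char 'a'): match length 0
  offset=2 (pos 5, char 'b'): match length 2
  offset=3 (pos 4, char 'd'): match length 0
  offset=4 (pos 3, char 'b'): match length 1
  offset=5 (pos 2, char 'b'): match length 1
  offset=6 (pos 1, char 'b'): match length 1
  offset=7 (pos 0, char 'b'): match length 1
Longest match has length 2 at offset 2.
next_char = character at position 7 + 2 = 9 -> 'a'

Best match: offset=2, length=2 (matching 'ba' starting at position 5)
LZ77 triple: (2, 2, 'a')


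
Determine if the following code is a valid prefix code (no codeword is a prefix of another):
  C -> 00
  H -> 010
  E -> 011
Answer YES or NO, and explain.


Checking each pair (does one codeword prefix another?):
  C='00' vs H='010': no prefix
  C='00' vs E='011': no prefix
  H='010' vs C='00': no prefix
  H='010' vs E='011': no prefix
  E='011' vs C='00': no prefix
  E='011' vs H='010': no prefix
No violation found over all pairs.

YES -- this is a valid prefix code. No codeword is a prefix of any other codeword.


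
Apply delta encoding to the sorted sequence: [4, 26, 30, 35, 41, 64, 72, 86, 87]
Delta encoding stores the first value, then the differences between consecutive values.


First value: 4
Deltas:
  26 - 4 = 22
  30 - 26 = 4
  35 - 30 = 5
  41 - 35 = 6
  64 - 41 = 23
  72 - 64 = 8
  86 - 72 = 14
  87 - 86 = 1


Delta encoded: [4, 22, 4, 5, 6, 23, 8, 14, 1]


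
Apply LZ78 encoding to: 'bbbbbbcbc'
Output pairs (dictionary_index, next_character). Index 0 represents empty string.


LZ78 encoding steps:
Dictionary: {0: ''}
Step 1: w='' (idx 0), next='b' -> output (0, 'b'), add 'b' as idx 1
Step 2: w='b' (idx 1), next='b' -> output (1, 'b'), add 'bb' as idx 2
Step 3: w='bb' (idx 2), next='b' -> output (2, 'b'), add 'bbb' as idx 3
Step 4: w='' (idx 0), next='c' -> output (0, 'c'), add 'c' as idx 4
Step 5: w='b' (idx 1), next='c' -> output (1, 'c'), add 'bc' as idx 5


Encoded: [(0, 'b'), (1, 'b'), (2, 'b'), (0, 'c'), (1, 'c')]


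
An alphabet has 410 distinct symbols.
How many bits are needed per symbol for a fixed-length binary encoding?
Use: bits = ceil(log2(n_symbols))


log2(410) = 8.6795
Bracket: 2^8 = 256 < 410 <= 2^9 = 512
So ceil(log2(410)) = 9

bits = ceil(log2(410)) = ceil(8.6795) = 9 bits


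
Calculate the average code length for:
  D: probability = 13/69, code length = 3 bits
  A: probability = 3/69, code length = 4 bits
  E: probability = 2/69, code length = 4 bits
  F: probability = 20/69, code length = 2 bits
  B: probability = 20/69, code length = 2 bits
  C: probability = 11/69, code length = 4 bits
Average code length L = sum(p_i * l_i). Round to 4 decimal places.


Weighted contributions p_i * l_i:
  D: (13/69) * 3 = 39/69
  A: (3/69) * 4 = 12/69
  E: (2/69) * 4 = 8/69
  F: (20/69) * 2 = 40/69
  B: (20/69) * 2 = 40/69
  C: (11/69) * 4 = 44/69
Sum = (39 + 12 + 8 + 40 + 40 + 44)/69 = 183/69

L = 183/69 = 2.6522 bits/symbol
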